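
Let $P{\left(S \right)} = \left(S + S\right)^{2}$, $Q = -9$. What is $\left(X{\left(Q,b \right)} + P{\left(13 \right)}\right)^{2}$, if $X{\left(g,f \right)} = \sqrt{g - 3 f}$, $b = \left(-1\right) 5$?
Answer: $\left(676 + \sqrt{6}\right)^{2} \approx 4.6029 \cdot 10^{5}$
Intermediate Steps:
$P{\left(S \right)} = 4 S^{2}$ ($P{\left(S \right)} = \left(2 S\right)^{2} = 4 S^{2}$)
$b = -5$
$\left(X{\left(Q,b \right)} + P{\left(13 \right)}\right)^{2} = \left(\sqrt{-9 - -15} + 4 \cdot 13^{2}\right)^{2} = \left(\sqrt{-9 + 15} + 4 \cdot 169\right)^{2} = \left(\sqrt{6} + 676\right)^{2} = \left(676 + \sqrt{6}\right)^{2}$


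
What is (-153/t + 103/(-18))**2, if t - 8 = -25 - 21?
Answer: 84100/29241 ≈ 2.8761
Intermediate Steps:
t = -38 (t = 8 + (-25 - 21) = 8 - 46 = -38)
(-153/t + 103/(-18))**2 = (-153/(-38) + 103/(-18))**2 = (-153*(-1/38) + 103*(-1/18))**2 = (153/38 - 103/18)**2 = (-290/171)**2 = 84100/29241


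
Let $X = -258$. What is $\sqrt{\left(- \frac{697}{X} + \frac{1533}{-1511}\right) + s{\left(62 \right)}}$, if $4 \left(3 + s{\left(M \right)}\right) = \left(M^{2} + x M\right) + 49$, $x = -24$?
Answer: $\frac{\sqrt{91174623960687}}{389838} \approx 24.494$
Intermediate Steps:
$s{\left(M \right)} = \frac{37}{4} - 6 M + \frac{M^{2}}{4}$ ($s{\left(M \right)} = -3 + \frac{\left(M^{2} - 24 M\right) + 49}{4} = -3 + \frac{49 + M^{2} - 24 M}{4} = -3 + \left(\frac{49}{4} - 6 M + \frac{M^{2}}{4}\right) = \frac{37}{4} - 6 M + \frac{M^{2}}{4}$)
$\sqrt{\left(- \frac{697}{X} + \frac{1533}{-1511}\right) + s{\left(62 \right)}} = \sqrt{\left(- \frac{697}{-258} + \frac{1533}{-1511}\right) + \left(\frac{37}{4} - 372 + \frac{62^{2}}{4}\right)} = \sqrt{\left(\left(-697\right) \left(- \frac{1}{258}\right) + 1533 \left(- \frac{1}{1511}\right)\right) + \left(\frac{37}{4} - 372 + \frac{1}{4} \cdot 3844\right)} = \sqrt{\left(\frac{697}{258} - \frac{1533}{1511}\right) + \left(\frac{37}{4} - 372 + 961\right)} = \sqrt{\frac{657653}{389838} + \frac{2393}{4}} = \sqrt{\frac{467756473}{779676}} = \frac{\sqrt{91174623960687}}{389838}$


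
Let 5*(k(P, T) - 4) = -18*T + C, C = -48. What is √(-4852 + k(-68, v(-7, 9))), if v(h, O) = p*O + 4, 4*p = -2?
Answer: I*√121395/5 ≈ 69.684*I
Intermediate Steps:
p = -½ (p = (¼)*(-2) = -½ ≈ -0.50000)
v(h, O) = 4 - O/2 (v(h, O) = -O/2 + 4 = 4 - O/2)
k(P, T) = -28/5 - 18*T/5 (k(P, T) = 4 + (-18*T - 48)/5 = 4 + (-48 - 18*T)/5 = 4 + (-48/5 - 18*T/5) = -28/5 - 18*T/5)
√(-4852 + k(-68, v(-7, 9))) = √(-4852 + (-28/5 - 18*(4 - ½*9)/5)) = √(-4852 + (-28/5 - 18*(4 - 9/2)/5)) = √(-4852 + (-28/5 - 18/5*(-½))) = √(-4852 + (-28/5 + 9/5)) = √(-4852 - 19/5) = √(-24279/5) = I*√121395/5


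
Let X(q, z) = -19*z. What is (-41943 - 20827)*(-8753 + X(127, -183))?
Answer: 331174520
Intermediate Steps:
(-41943 - 20827)*(-8753 + X(127, -183)) = (-41943 - 20827)*(-8753 - 19*(-183)) = -62770*(-8753 + 3477) = -62770*(-5276) = 331174520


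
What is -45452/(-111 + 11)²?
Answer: -11363/2500 ≈ -4.5452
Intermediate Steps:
-45452/(-111 + 11)² = -45452/((-100)²) = -45452/10000 = -45452*1/10000 = -11363/2500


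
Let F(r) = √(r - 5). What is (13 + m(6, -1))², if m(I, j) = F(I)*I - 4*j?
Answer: 529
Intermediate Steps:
F(r) = √(-5 + r)
m(I, j) = -4*j + I*√(-5 + I) (m(I, j) = √(-5 + I)*I - 4*j = I*√(-5 + I) - 4*j = -4*j + I*√(-5 + I))
(13 + m(6, -1))² = (13 + (-4*(-1) + 6*√(-5 + 6)))² = (13 + (4 + 6*√1))² = (13 + (4 + 6*1))² = (13 + (4 + 6))² = (13 + 10)² = 23² = 529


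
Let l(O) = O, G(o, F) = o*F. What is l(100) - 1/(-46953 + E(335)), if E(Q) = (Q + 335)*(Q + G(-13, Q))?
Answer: 274035301/2740353 ≈ 100.00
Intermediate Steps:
G(o, F) = F*o
E(Q) = -12*Q*(335 + Q) (E(Q) = (Q + 335)*(Q + Q*(-13)) = (335 + Q)*(Q - 13*Q) = (335 + Q)*(-12*Q) = -12*Q*(335 + Q))
l(100) - 1/(-46953 + E(335)) = 100 - 1/(-46953 + 12*335*(-335 - 1*335)) = 100 - 1/(-46953 + 12*335*(-335 - 335)) = 100 - 1/(-46953 + 12*335*(-670)) = 100 - 1/(-46953 - 2693400) = 100 - 1/(-2740353) = 100 - 1*(-1/2740353) = 100 + 1/2740353 = 274035301/2740353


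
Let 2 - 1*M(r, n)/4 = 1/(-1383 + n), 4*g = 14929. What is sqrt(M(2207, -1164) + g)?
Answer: 77*sqrt(1818841)/1698 ≈ 61.158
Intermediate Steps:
g = 14929/4 (g = (1/4)*14929 = 14929/4 ≈ 3732.3)
M(r, n) = 8 - 4/(-1383 + n)
sqrt(M(2207, -1164) + g) = sqrt(4*(-2767 + 2*(-1164))/(-1383 - 1164) + 14929/4) = sqrt(4*(-2767 - 2328)/(-2547) + 14929/4) = sqrt(4*(-1/2547)*(-5095) + 14929/4) = sqrt(20380/2547 + 14929/4) = sqrt(38105683/10188) = 77*sqrt(1818841)/1698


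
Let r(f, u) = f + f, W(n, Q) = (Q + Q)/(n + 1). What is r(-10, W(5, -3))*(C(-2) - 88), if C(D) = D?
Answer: 1800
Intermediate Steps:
W(n, Q) = 2*Q/(1 + n) (W(n, Q) = (2*Q)/(1 + n) = 2*Q/(1 + n))
r(f, u) = 2*f
r(-10, W(5, -3))*(C(-2) - 88) = (2*(-10))*(-2 - 88) = -20*(-90) = 1800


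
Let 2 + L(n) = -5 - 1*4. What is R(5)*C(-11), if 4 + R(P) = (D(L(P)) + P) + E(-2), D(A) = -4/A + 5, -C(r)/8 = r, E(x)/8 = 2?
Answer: 1968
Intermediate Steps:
E(x) = 16 (E(x) = 8*2 = 16)
C(r) = -8*r
L(n) = -11 (L(n) = -2 + (-5 - 1*4) = -2 + (-5 - 4) = -2 - 9 = -11)
D(A) = 5 - 4/A
R(P) = 191/11 + P (R(P) = -4 + (((5 - 4/(-11)) + P) + 16) = -4 + (((5 - 4*(-1/11)) + P) + 16) = -4 + (((5 + 4/11) + P) + 16) = -4 + ((59/11 + P) + 16) = -4 + (235/11 + P) = 191/11 + P)
R(5)*C(-11) = (191/11 + 5)*(-8*(-11)) = (246/11)*88 = 1968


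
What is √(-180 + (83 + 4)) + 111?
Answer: 111 + I*√93 ≈ 111.0 + 9.6436*I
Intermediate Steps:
√(-180 + (83 + 4)) + 111 = √(-180 + 87) + 111 = √(-93) + 111 = I*√93 + 111 = 111 + I*√93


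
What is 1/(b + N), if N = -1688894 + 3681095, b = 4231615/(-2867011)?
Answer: 2867011/5711657949596 ≈ 5.0196e-7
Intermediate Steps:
b = -4231615/2867011 (b = 4231615*(-1/2867011) = -4231615/2867011 ≈ -1.4760)
N = 1992201
1/(b + N) = 1/(-4231615/2867011 + 1992201) = 1/(5711657949596/2867011) = 2867011/5711657949596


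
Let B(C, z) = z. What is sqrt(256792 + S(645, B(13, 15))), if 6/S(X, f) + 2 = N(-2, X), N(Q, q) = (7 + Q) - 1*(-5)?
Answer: sqrt(1027171)/2 ≈ 506.75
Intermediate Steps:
N(Q, q) = 12 + Q (N(Q, q) = (7 + Q) + 5 = 12 + Q)
S(X, f) = 3/4 (S(X, f) = 6/(-2 + (12 - 2)) = 6/(-2 + 10) = 6/8 = 6*(1/8) = 3/4)
sqrt(256792 + S(645, B(13, 15))) = sqrt(256792 + 3/4) = sqrt(1027171/4) = sqrt(1027171)/2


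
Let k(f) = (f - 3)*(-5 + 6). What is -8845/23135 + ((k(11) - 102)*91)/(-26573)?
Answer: -7428279/122953271 ≈ -0.060415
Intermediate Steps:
k(f) = -3 + f (k(f) = (-3 + f)*1 = -3 + f)
-8845/23135 + ((k(11) - 102)*91)/(-26573) = -8845/23135 + (((-3 + 11) - 102)*91)/(-26573) = -8845*1/23135 + ((8 - 102)*91)*(-1/26573) = -1769/4627 - 94*91*(-1/26573) = -1769/4627 - 8554*(-1/26573) = -1769/4627 + 8554/26573 = -7428279/122953271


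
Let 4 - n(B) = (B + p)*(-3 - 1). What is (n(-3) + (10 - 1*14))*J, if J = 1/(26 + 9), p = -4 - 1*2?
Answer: -36/35 ≈ -1.0286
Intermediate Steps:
p = -6 (p = -4 - 2 = -6)
J = 1/35 ≈ 0.028571
n(B) = -20 + 4*B (n(B) = 4 - (B - 6)*(-3 - 1) = 4 - (-6 + B)*(-4) = 4 - (24 - 4*B) = 4 + (-24 + 4*B) = -20 + 4*B)
(n(-3) + (10 - 1*14))*J = ((-20 + 4*(-3)) + (10 - 1*14))*(1/35) = ((-20 - 12) + (10 - 14))*(1/35) = (-32 - 4)*(1/35) = -36*1/35 = -36/35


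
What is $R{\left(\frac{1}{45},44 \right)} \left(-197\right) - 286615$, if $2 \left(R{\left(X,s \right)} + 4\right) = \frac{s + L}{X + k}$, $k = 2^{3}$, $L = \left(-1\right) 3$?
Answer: $- \frac{206730559}{722} \approx -2.8633 \cdot 10^{5}$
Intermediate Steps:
$L = -3$
$k = 8$
$R{\left(X,s \right)} = -4 + \frac{-3 + s}{2 \left(8 + X\right)}$ ($R{\left(X,s \right)} = -4 + \frac{\left(s - 3\right) \frac{1}{X + 8}}{2} = -4 + \frac{\left(-3 + s\right) \frac{1}{8 + X}}{2} = -4 + \frac{\frac{1}{8 + X} \left(-3 + s\right)}{2} = -4 + \frac{-3 + s}{2 \left(8 + X\right)}$)
$R{\left(\frac{1}{45},44 \right)} \left(-197\right) - 286615 = \frac{-67 + 44 - \frac{8}{45}}{2 \left(8 + \frac{1}{45}\right)} \left(-197\right) - 286615 = \frac{-67 + 44 - \frac{8}{45}}{2 \cdot \frac{361}{45}} \left(-197\right) - 286615 = \frac{1}{2} \cdot \frac{45}{361} \left(- \frac{1043}{45}\right) \left(-197\right) - 286615 = \left(- \frac{1043}{722}\right) \left(-197\right) - 286615 = \frac{205471}{722} - 286615 = - \frac{206730559}{722}$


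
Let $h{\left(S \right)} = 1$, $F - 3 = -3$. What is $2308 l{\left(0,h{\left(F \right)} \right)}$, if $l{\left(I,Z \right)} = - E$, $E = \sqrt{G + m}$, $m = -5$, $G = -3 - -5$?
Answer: $- 2308 i \sqrt{3} \approx - 3997.6 i$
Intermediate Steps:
$G = 2$ ($G = -3 + 5 = 2$)
$E = i \sqrt{3}$ ($E = \sqrt{2 - 5} = \sqrt{-3} = i \sqrt{3} \approx 1.732 i$)
$F = 0$ ($F = 3 - 3 = 0$)
$l{\left(I,Z \right)} = - i \sqrt{3}$
$2308 l{\left(0,h{\left(F \right)} \right)} = 2308 \left(- i \sqrt{3}\right) = - 2308 i \sqrt{3}$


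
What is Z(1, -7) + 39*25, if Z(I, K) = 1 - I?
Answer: 975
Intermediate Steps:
Z(1, -7) + 39*25 = (1 - 1*1) + 39*25 = (1 - 1) + 975 = 0 + 975 = 975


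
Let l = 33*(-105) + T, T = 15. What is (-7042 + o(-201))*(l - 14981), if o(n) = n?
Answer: 133495733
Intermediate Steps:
l = -3450 (l = 33*(-105) + 15 = -3465 + 15 = -3450)
(-7042 + o(-201))*(l - 14981) = (-7042 - 201)*(-3450 - 14981) = -7243*(-18431) = 133495733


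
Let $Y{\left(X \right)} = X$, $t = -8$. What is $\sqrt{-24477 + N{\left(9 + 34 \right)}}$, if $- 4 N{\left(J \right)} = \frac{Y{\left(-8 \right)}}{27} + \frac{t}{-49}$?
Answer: $\frac{i \sqrt{97149081}}{63} \approx 156.45 i$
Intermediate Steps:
$N{\left(J \right)} = \frac{44}{1323}$ ($N{\left(J \right)} = - \frac{- \frac{8}{27} - \frac{8}{-49}}{4} = - \frac{\left(-8\right) \frac{1}{27} - - \frac{8}{49}}{4} = - \frac{- \frac{8}{27} + \frac{8}{49}}{4} = \left(- \frac{1}{4}\right) \left(- \frac{176}{1323}\right) = \frac{44}{1323}$)
$\sqrt{-24477 + N{\left(9 + 34 \right)}} = \sqrt{-24477 + \frac{44}{1323}} = \sqrt{- \frac{32383027}{1323}} = \frac{i \sqrt{97149081}}{63}$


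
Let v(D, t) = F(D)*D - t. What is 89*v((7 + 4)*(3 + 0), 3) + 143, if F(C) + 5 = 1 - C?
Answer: -108793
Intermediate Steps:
F(C) = -4 - C (F(C) = -5 + (1 - C) = -4 - C)
v(D, t) = -t + D*(-4 - D) (v(D, t) = (-4 - D)*D - t = D*(-4 - D) - t = -t + D*(-4 - D))
89*v((7 + 4)*(3 + 0), 3) + 143 = 89*(-1*3 - (7 + 4)*(3 + 0)*(4 + (7 + 4)*(3 + 0))) + 143 = 89*(-3 - 11*3*(4 + 11*3)) + 143 = 89*(-3 - 1*33*(4 + 33)) + 143 = 89*(-3 - 1*33*37) + 143 = 89*(-3 - 1221) + 143 = 89*(-1224) + 143 = -108936 + 143 = -108793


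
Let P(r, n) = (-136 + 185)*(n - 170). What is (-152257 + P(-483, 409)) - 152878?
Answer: -293424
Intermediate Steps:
P(r, n) = -8330 + 49*n (P(r, n) = 49*(-170 + n) = -8330 + 49*n)
(-152257 + P(-483, 409)) - 152878 = (-152257 + (-8330 + 49*409)) - 152878 = (-152257 + (-8330 + 20041)) - 152878 = (-152257 + 11711) - 152878 = -140546 - 152878 = -293424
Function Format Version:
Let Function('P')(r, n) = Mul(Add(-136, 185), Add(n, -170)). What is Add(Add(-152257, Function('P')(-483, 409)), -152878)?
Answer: -293424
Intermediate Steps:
Function('P')(r, n) = Add(-8330, Mul(49, n)) (Function('P')(r, n) = Mul(49, Add(-170, n)) = Add(-8330, Mul(49, n)))
Add(Add(-152257, Function('P')(-483, 409)), -152878) = Add(Add(-152257, Add(-8330, Mul(49, 409))), -152878) = Add(Add(-152257, Add(-8330, 20041)), -152878) = Add(Add(-152257, 11711), -152878) = Add(-140546, -152878) = -293424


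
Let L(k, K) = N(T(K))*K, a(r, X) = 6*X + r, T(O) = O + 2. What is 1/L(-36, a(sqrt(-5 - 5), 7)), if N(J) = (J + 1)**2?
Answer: -I/(-83730*I + 5795*sqrt(10)) ≈ 1.1397e-5 - 2.4944e-6*I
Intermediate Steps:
T(O) = 2 + O
N(J) = (1 + J)**2
a(r, X) = r + 6*X
L(k, K) = K*(3 + K)**2 (L(k, K) = (1 + (2 + K))**2*K = (3 + K)**2*K = K*(3 + K)**2)
1/L(-36, a(sqrt(-5 - 5), 7)) = 1/((sqrt(-5 - 5) + 6*7)*(3 + (sqrt(-5 - 5) + 6*7))**2) = 1/((sqrt(-10) + 42)*(3 + (sqrt(-10) + 42))**2) = 1/((I*sqrt(10) + 42)*(3 + (I*sqrt(10) + 42))**2) = 1/((42 + I*sqrt(10))*(3 + (42 + I*sqrt(10)))**2) = 1/((42 + I*sqrt(10))*(45 + I*sqrt(10))**2)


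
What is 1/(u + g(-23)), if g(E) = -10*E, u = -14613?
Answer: -1/14383 ≈ -6.9526e-5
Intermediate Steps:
1/(u + g(-23)) = 1/(-14613 - 10*(-23)) = 1/(-14613 + 230) = 1/(-14383) = -1/14383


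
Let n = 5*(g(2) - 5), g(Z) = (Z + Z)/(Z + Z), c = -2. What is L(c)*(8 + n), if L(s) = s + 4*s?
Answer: 120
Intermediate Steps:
g(Z) = 1 (g(Z) = (2*Z)/((2*Z)) = (2*Z)*(1/(2*Z)) = 1)
L(s) = 5*s
n = -20 (n = 5*(1 - 5) = 5*(-4) = -20)
L(c)*(8 + n) = (5*(-2))*(8 - 20) = -10*(-12) = 120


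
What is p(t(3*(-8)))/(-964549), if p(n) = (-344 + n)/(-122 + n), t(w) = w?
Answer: -184/70412077 ≈ -2.6132e-6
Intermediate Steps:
p(n) = (-344 + n)/(-122 + n)
p(t(3*(-8)))/(-964549) = ((-344 + 3*(-8))/(-122 + 3*(-8)))/(-964549) = ((-344 - 24)/(-122 - 24))*(-1/964549) = (-368/(-146))*(-1/964549) = -1/146*(-368)*(-1/964549) = (184/73)*(-1/964549) = -184/70412077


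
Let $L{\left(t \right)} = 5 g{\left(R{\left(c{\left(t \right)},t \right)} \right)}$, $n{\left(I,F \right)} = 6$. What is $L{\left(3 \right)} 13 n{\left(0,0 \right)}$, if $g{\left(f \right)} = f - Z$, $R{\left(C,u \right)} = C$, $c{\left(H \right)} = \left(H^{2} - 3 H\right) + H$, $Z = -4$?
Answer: $2730$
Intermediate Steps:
$c{\left(H \right)} = H^{2} - 2 H$
$g{\left(f \right)} = 4 + f$ ($g{\left(f \right)} = f - -4 = f + 4 = 4 + f$)
$L{\left(t \right)} = 20 + 5 t \left(-2 + t\right)$ ($L{\left(t \right)} = 5 \left(4 + t \left(-2 + t\right)\right) = 20 + 5 t \left(-2 + t\right)$)
$L{\left(3 \right)} 13 n{\left(0,0 \right)} = \left(20 + 5 \cdot 3 \left(-2 + 3\right)\right) 13 \cdot 6 = \left(20 + 5 \cdot 3 \cdot 1\right) 13 \cdot 6 = \left(20 + 15\right) 13 \cdot 6 = 35 \cdot 13 \cdot 6 = 455 \cdot 6 = 2730$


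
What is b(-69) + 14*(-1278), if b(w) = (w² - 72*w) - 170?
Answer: -8333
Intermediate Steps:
b(w) = -170 + w² - 72*w
b(-69) + 14*(-1278) = (-170 + (-69)² - 72*(-69)) + 14*(-1278) = (-170 + 4761 + 4968) - 17892 = 9559 - 17892 = -8333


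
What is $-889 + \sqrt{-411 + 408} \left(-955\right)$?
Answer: $-889 - 955 i \sqrt{3} \approx -889.0 - 1654.1 i$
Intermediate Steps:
$-889 + \sqrt{-411 + 408} \left(-955\right) = -889 + \sqrt{-3} \left(-955\right) = -889 + i \sqrt{3} \left(-955\right) = -889 - 955 i \sqrt{3}$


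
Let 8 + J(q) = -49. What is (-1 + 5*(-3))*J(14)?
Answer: 912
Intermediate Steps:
J(q) = -57 (J(q) = -8 - 49 = -57)
(-1 + 5*(-3))*J(14) = (-1 + 5*(-3))*(-57) = (-1 - 15)*(-57) = -16*(-57) = 912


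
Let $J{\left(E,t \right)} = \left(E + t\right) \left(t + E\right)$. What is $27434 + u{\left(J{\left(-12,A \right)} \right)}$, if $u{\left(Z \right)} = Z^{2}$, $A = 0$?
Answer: $48170$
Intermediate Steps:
$J{\left(E,t \right)} = \left(E + t\right)^{2}$ ($J{\left(E,t \right)} = \left(E + t\right) \left(E + t\right) = \left(E + t\right)^{2}$)
$27434 + u{\left(J{\left(-12,A \right)} \right)} = 27434 + \left(\left(-12 + 0\right)^{2}\right)^{2} = 27434 + \left(\left(-12\right)^{2}\right)^{2} = 27434 + 144^{2} = 27434 + 20736 = 48170$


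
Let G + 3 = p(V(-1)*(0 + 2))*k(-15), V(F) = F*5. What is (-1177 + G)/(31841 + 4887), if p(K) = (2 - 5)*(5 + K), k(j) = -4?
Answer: -155/4591 ≈ -0.033762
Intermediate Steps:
V(F) = 5*F
p(K) = -15 - 3*K (p(K) = -3*(5 + K) = -15 - 3*K)
G = -63 (G = -3 + (-15 - 3*5*(-1)*(0 + 2))*(-4) = -3 + (-15 - (-15)*2)*(-4) = -3 + (-15 - 3*(-10))*(-4) = -3 + (-15 + 30)*(-4) = -3 + 15*(-4) = -3 - 60 = -63)
(-1177 + G)/(31841 + 4887) = (-1177 - 63)/(31841 + 4887) = -1240/36728 = -1240*1/36728 = -155/4591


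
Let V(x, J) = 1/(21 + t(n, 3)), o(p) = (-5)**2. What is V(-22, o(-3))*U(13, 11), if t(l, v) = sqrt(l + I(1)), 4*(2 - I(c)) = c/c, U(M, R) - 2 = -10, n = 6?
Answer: -672/1733 + 16*sqrt(31)/1733 ≈ -0.33636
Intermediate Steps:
U(M, R) = -8 (U(M, R) = 2 - 10 = -8)
I(c) = 7/4 (I(c) = 2 - c/(4*c) = 2 - 1/4*1 = 2 - 1/4 = 7/4)
t(l, v) = sqrt(7/4 + l) (t(l, v) = sqrt(l + 7/4) = sqrt(7/4 + l))
o(p) = 25
V(x, J) = 1/(21 + sqrt(31)/2) (V(x, J) = 1/(21 + sqrt(7 + 4*6)/2) = 1/(21 + sqrt(7 + 24)/2) = 1/(21 + sqrt(31)/2))
V(-22, o(-3))*U(13, 11) = (84/1733 - 2*sqrt(31)/1733)*(-8) = -672/1733 + 16*sqrt(31)/1733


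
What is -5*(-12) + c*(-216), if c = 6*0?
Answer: 60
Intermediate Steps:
c = 0
-5*(-12) + c*(-216) = -5*(-12) + 0*(-216) = 60 + 0 = 60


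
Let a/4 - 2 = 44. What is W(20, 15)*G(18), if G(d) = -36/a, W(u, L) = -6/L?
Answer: 9/115 ≈ 0.078261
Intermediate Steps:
a = 184 (a = 8 + 4*44 = 8 + 176 = 184)
G(d) = -9/46 (G(d) = -36/184 = -36*1/184 = -9/46)
W(20, 15)*G(18) = -6/15*(-9/46) = -6*1/15*(-9/46) = -⅖*(-9/46) = 9/115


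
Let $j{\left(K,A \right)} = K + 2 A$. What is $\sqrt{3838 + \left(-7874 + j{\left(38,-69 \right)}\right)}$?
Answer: $2 i \sqrt{1034} \approx 64.312 i$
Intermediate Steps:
$\sqrt{3838 + \left(-7874 + j{\left(38,-69 \right)}\right)} = \sqrt{3838 + \left(-7874 + \left(38 + 2 \left(-69\right)\right)\right)} = \sqrt{3838 + \left(-7874 + \left(38 - 138\right)\right)} = \sqrt{3838 - 7974} = \sqrt{-4136} = 2 i \sqrt{1034}$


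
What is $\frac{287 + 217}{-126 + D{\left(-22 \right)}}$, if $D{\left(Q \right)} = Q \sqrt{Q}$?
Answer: $- \frac{15876}{6631} + \frac{2772 i \sqrt{22}}{6631} \approx -2.3942 + 1.9608 i$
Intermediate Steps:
$D{\left(Q \right)} = Q^{\frac{3}{2}}$
$\frac{287 + 217}{-126 + D{\left(-22 \right)}} = \frac{287 + 217}{-126 + \left(-22\right)^{\frac{3}{2}}} = \frac{504}{-126 - 22 i \sqrt{22}}$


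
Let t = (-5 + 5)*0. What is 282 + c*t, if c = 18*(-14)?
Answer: 282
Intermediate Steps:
t = 0 (t = 0*0 = 0)
c = -252
282 + c*t = 282 - 252*0 = 282 + 0 = 282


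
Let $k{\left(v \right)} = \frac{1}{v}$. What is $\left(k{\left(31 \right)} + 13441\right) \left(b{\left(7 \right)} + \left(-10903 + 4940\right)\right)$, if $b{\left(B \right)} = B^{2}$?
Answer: $- \frac{2464198208}{31} \approx -7.949 \cdot 10^{7}$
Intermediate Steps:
$\left(k{\left(31 \right)} + 13441\right) \left(b{\left(7 \right)} + \left(-10903 + 4940\right)\right) = \left(\frac{1}{31} + 13441\right) \left(7^{2} + \left(-10903 + 4940\right)\right) = \left(\frac{1}{31} + 13441\right) \left(49 - 5963\right) = \frac{416672}{31} \left(-5914\right) = - \frac{2464198208}{31}$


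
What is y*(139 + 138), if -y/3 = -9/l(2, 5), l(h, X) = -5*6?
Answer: -2493/10 ≈ -249.30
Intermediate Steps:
l(h, X) = -30
y = -9/10 (y = -(-27)/(-30) = -(-27)*(-1)/30 = -3*3/10 = -9/10 ≈ -0.90000)
y*(139 + 138) = -9*(139 + 138)/10 = -9/10*277 = -2493/10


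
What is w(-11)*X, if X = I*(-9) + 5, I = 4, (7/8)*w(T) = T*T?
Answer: -30008/7 ≈ -4286.9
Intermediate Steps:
w(T) = 8*T**2/7 (w(T) = 8*(T*T)/7 = 8*T**2/7)
X = -31 (X = 4*(-9) + 5 = -36 + 5 = -31)
w(-11)*X = ((8/7)*(-11)**2)*(-31) = ((8/7)*121)*(-31) = (968/7)*(-31) = -30008/7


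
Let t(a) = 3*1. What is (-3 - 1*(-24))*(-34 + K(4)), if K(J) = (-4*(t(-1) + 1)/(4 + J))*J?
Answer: -882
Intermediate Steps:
t(a) = 3
K(J) = -16*J/(4 + J) (K(J) = (-4*(3 + 1)/(4 + J))*J = (-16/(4 + J))*J = -16*J/(4 + J))
(-3 - 1*(-24))*(-34 + K(4)) = (-3 - 1*(-24))*(-34 - 16*4/(4 + 4)) = (-3 + 24)*(-34 - 16*4/8) = 21*(-34 - 16*4*⅛) = 21*(-34 - 8) = 21*(-42) = -882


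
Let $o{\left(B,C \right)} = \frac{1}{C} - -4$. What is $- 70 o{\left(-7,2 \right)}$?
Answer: $-315$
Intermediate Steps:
$o{\left(B,C \right)} = 4 + \frac{1}{C}$ ($o{\left(B,C \right)} = \frac{1}{C} + 4 = 4 + \frac{1}{C}$)
$- 70 o{\left(-7,2 \right)} = - 70 \left(4 + \frac{1}{2}\right) = \left(-70\right) \frac{9}{2} = -315$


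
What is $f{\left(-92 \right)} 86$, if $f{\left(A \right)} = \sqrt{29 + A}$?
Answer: $258 i \sqrt{7} \approx 682.6 i$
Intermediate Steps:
$f{\left(-92 \right)} 86 = \sqrt{29 - 92} \cdot 86 = \sqrt{-63} \cdot 86 = 3 i \sqrt{7} \cdot 86 = 258 i \sqrt{7}$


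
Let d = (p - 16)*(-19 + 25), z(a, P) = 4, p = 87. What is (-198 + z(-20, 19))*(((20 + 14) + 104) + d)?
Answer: -109416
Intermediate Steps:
d = 426 (d = (87 - 16)*(-19 + 25) = 71*6 = 426)
(-198 + z(-20, 19))*(((20 + 14) + 104) + d) = (-198 + 4)*(((20 + 14) + 104) + 426) = -194*((34 + 104) + 426) = -194*(138 + 426) = -194*564 = -109416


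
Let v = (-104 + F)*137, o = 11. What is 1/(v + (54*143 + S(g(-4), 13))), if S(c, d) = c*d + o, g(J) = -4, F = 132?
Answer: 1/11517 ≈ 8.6828e-5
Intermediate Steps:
S(c, d) = 11 + c*d (S(c, d) = c*d + 11 = 11 + c*d)
v = 3836 (v = (-104 + 132)*137 = 28*137 = 3836)
1/(v + (54*143 + S(g(-4), 13))) = 1/(3836 + (54*143 + (11 - 4*13))) = 1/(3836 + (7722 + (11 - 52))) = 1/(3836 + (7722 - 41)) = 1/(3836 + 7681) = 1/11517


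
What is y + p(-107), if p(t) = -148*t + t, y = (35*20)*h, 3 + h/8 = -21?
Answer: -118671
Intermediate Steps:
h = -192 (h = -24 + 8*(-21) = -24 - 168 = -192)
y = -134400 (y = (35*20)*(-192) = 700*(-192) = -134400)
p(t) = -147*t
y + p(-107) = -134400 - 147*(-107) = -134400 + 15729 = -118671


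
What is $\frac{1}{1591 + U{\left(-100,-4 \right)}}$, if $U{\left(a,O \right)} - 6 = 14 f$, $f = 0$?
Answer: $\frac{1}{1597} \approx 0.00062617$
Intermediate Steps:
$U{\left(a,O \right)} = 6$ ($U{\left(a,O \right)} = 6 + 14 \cdot 0 = 6 + 0 = 6$)
$\frac{1}{1591 + U{\left(-100,-4 \right)}} = \frac{1}{1591 + 6} = \frac{1}{1597}$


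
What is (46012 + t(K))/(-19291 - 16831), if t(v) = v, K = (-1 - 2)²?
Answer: -46021/36122 ≈ -1.2740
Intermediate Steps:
K = 9 (K = (-3)² = 9)
(46012 + t(K))/(-19291 - 16831) = (46012 + 9)/(-19291 - 16831) = 46021/(-36122) = 46021*(-1/36122) = -46021/36122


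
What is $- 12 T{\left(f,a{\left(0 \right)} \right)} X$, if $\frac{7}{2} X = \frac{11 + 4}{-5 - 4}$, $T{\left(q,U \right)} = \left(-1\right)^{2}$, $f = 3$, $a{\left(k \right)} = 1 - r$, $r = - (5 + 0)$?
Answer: $\frac{40}{7} \approx 5.7143$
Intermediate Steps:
$r = -5$ ($r = \left(-1\right) 5 = -5$)
$a{\left(k \right)} = 6$ ($a{\left(k \right)} = 1 - -5 = 1 + 5 = 6$)
$T{\left(q,U \right)} = 1$
$X = - \frac{10}{21}$ ($X = \frac{2 \frac{11 + 4}{-5 - 4}}{7} = \frac{2 \frac{15}{-9}}{7} = \frac{2 \cdot 15 \left(- \frac{1}{9}\right)}{7} = \frac{2}{7} \left(- \frac{5}{3}\right) = - \frac{10}{21} \approx -0.47619$)
$- 12 T{\left(f,a{\left(0 \right)} \right)} X = \left(-12\right) 1 \left(- \frac{10}{21}\right) = \left(-12\right) \left(- \frac{10}{21}\right) = \frac{40}{7}$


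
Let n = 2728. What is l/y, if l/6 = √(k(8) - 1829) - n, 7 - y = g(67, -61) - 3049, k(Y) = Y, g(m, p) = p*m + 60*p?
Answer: -5456/3601 + 2*I*√1821/3601 ≈ -1.5151 + 0.023701*I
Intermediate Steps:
g(m, p) = 60*p + m*p (g(m, p) = m*p + 60*p = 60*p + m*p)
y = 10803 (y = 7 - (-61*(60 + 67) - 3049) = 7 - (-61*127 - 3049) = 7 - (-7747 - 3049) = 7 - 1*(-10796) = 7 + 10796 = 10803)
l = -16368 + 6*I*√1821 (l = 6*(√(8 - 1829) - 1*2728) = 6*(√(-1821) - 2728) = 6*(I*√1821 - 2728) = 6*(-2728 + I*√1821) = -16368 + 6*I*√1821 ≈ -16368.0 + 256.04*I)
l/y = (-16368 + 6*I*√1821)/10803 = (-16368 + 6*I*√1821)*(1/10803) = -5456/3601 + 2*I*√1821/3601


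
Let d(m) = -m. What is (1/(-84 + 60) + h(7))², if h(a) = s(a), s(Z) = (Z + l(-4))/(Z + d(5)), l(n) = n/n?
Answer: 9025/576 ≈ 15.668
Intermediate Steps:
l(n) = 1
s(Z) = (1 + Z)/(-5 + Z) (s(Z) = (Z + 1)/(Z - 1*5) = (1 + Z)/(Z - 5) = (1 + Z)/(-5 + Z))
h(a) = (1 + a)/(-5 + a)
(1/(-84 + 60) + h(7))² = (1/(-84 + 60) + (1 + 7)/(-5 + 7))² = (1/(-24) + 8/2)² = (-1/24 + (½)*8)² = (-1/24 + 4)² = (95/24)² = 9025/576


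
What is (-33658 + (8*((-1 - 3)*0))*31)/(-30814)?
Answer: 16829/15407 ≈ 1.0923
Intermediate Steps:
(-33658 + (8*((-1 - 3)*0))*31)/(-30814) = (-33658 + (8*(-4*0))*31)*(-1/30814) = (-33658 + (8*0)*31)*(-1/30814) = (-33658 + 0*31)*(-1/30814) = (-33658 + 0)*(-1/30814) = -33658*(-1/30814) = 16829/15407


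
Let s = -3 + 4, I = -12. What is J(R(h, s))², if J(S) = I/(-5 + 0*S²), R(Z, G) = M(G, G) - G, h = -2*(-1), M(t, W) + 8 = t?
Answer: 144/25 ≈ 5.7600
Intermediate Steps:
M(t, W) = -8 + t
s = 1
h = 2
R(Z, G) = -8 (R(Z, G) = (-8 + G) - G = -8)
J(S) = 12/5 (J(S) = -12/(-5 + 0*S²) = -12/(-5 + 0) = -12/(-5) = -12*(-⅕) = 12/5)
J(R(h, s))² = (12/5)² = 144/25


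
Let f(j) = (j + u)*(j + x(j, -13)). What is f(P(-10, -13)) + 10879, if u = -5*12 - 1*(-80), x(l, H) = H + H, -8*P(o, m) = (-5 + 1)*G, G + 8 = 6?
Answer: 10366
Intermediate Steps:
G = -2 (G = -8 + 6 = -2)
P(o, m) = -1 (P(o, m) = -(-5 + 1)*(-2)/8 = -(-1)*(-2)/2 = -⅛*8 = -1)
x(l, H) = 2*H
u = 20 (u = -60 + 80 = 20)
f(j) = (-26 + j)*(20 + j) (f(j) = (j + 20)*(j + 2*(-13)) = (20 + j)*(j - 26) = (20 + j)*(-26 + j) = (-26 + j)*(20 + j))
f(P(-10, -13)) + 10879 = (-520 + (-1)² - 6*(-1)) + 10879 = (-520 + 1 + 6) + 10879 = -513 + 10879 = 10366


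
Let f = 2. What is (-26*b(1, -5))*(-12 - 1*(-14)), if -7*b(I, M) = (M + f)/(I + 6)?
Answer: -156/49 ≈ -3.1837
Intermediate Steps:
b(I, M) = -(2 + M)/(7*(6 + I)) (b(I, M) = -(M + 2)/(7*(I + 6)) = -(2 + M)/(7*(6 + I)))
(-26*b(1, -5))*(-12 - 1*(-14)) = (-26*(-2 - 1*(-5))/(7*(6 + 1)))*(-12 - 1*(-14)) = (-26*(-2 + 5)/(7*7))*(-12 + 14) = -26*3/(7*7)*2 = -26*3/49*2 = -78/49*2 = -156/49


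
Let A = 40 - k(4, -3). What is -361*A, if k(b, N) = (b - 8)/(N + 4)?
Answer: -15884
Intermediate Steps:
k(b, N) = (-8 + b)/(4 + N)
A = 44 (A = 40 - (-8 + 4)/(4 - 3) = 40 - (-4)/1 = 40 - (-4) = 40 - 1*(-4) = 40 + 4 = 44)
-361*A = -361*44 = -15884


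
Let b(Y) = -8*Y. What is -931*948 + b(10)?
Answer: -882668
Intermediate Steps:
-931*948 + b(10) = -931*948 - 8*10 = -882588 - 80 = -882668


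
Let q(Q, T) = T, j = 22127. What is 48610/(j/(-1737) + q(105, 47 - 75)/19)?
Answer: -1604275830/469049 ≈ -3420.3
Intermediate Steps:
48610/(j/(-1737) + q(105, 47 - 75)/19) = 48610/(22127/(-1737) + (47 - 75)/19) = 48610/(22127*(-1/1737) - 28*1/19) = 48610/(-22127/1737 - 28/19) = 48610/(-469049/33003) = 48610*(-33003/469049) = -1604275830/469049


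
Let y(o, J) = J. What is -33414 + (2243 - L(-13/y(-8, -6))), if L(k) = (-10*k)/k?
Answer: -31161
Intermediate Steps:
L(k) = -10
-33414 + (2243 - L(-13/y(-8, -6))) = -33414 + (2243 - 1*(-10)) = -33414 + (2243 + 10) = -33414 + 2253 = -31161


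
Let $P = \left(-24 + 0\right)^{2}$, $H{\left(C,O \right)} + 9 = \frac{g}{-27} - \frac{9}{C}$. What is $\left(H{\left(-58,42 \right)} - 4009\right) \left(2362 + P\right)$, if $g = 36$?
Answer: $- \frac{1027326053}{87} \approx -1.1808 \cdot 10^{7}$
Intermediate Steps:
$H{\left(C,O \right)} = - \frac{31}{3} - \frac{9}{C}$ ($H{\left(C,O \right)} = -9 + \left(\frac{36}{-27} - \frac{9}{C}\right) = -9 + \left(36 \left(- \frac{1}{27}\right) - \frac{9}{C}\right) = -9 - \left(\frac{4}{3} + \frac{9}{C}\right) = - \frac{31}{3} - \frac{9}{C}$)
$P = 576$ ($P = \left(-24\right)^{2} = 576$)
$\left(H{\left(-58,42 \right)} - 4009\right) \left(2362 + P\right) = \left(\left(- \frac{31}{3} - \frac{9}{-58}\right) - 4009\right) \left(2362 + 576\right) = \left(\left(- \frac{31}{3} - - \frac{9}{58}\right) - 4009\right) 2938 = \left(\left(- \frac{31}{3} + \frac{9}{58}\right) - 4009\right) 2938 = \left(- \frac{1771}{174} - 4009\right) 2938 = \left(- \frac{699337}{174}\right) 2938 = - \frac{1027326053}{87}$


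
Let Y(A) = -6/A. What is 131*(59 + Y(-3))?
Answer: 7991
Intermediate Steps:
131*(59 + Y(-3)) = 131*(59 - 6/(-3)) = 131*(59 - 6*(-1/3)) = 131*(59 + 2) = 131*61 = 7991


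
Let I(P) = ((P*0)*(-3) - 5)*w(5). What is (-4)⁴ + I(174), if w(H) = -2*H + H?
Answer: 281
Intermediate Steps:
w(H) = -H
I(P) = 25 (I(P) = ((P*0)*(-3) - 5)*(-1*5) = (0*(-3) - 5)*(-5) = (0 - 5)*(-5) = -5*(-5) = 25)
(-4)⁴ + I(174) = (-4)⁴ + 25 = 256 + 25 = 281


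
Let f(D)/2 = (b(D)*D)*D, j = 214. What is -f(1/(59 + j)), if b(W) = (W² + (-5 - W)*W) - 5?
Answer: 2740/20346417 ≈ 0.00013467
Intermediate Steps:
b(W) = -5 + W² + W*(-5 - W) (b(W) = (W² + W*(-5 - W)) - 5 = -5 + W² + W*(-5 - W))
f(D) = 2*D²*(-5 - 5*D) (f(D) = 2*(((-5 - 5*D)*D)*D) = 2*((D*(-5 - 5*D))*D) = 2*(D²*(-5 - 5*D)) = 2*D²*(-5 - 5*D))
-f(1/(59 + j)) = -10*(1/(59 + 214))²*(-1 - 1/(59 + 214)) = -10*(1/273)²*(-1 - 1/273) = -10*(1/273)²*(-1 - 1*1/273) = -10*(-1 - 1/273)/74529 = -10*(-274)/(74529*273) = -1*(-2740/20346417) = 2740/20346417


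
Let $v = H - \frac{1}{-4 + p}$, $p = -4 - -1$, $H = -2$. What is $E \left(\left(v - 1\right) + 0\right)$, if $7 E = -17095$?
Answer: $\frac{341900}{49} \approx 6977.5$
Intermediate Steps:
$p = -3$ ($p = -4 + 1 = -3$)
$E = - \frac{17095}{7}$ ($E = \frac{1}{7} \left(-17095\right) = - \frac{17095}{7} \approx -2442.1$)
$v = - \frac{13}{7}$ ($v = -2 - \frac{1}{-4 - 3} = -2 - \frac{1}{-7} = -2 - - \frac{1}{7} = -2 + \frac{1}{7} = - \frac{13}{7} \approx -1.8571$)
$E \left(\left(v - 1\right) + 0\right) = - \frac{17095 \left(\left(- \frac{13}{7} - 1\right) + 0\right)}{7} = - \frac{17095 \left(- \frac{20}{7} + 0\right)}{7} = \left(- \frac{17095}{7}\right) \left(- \frac{20}{7}\right) = \frac{341900}{49}$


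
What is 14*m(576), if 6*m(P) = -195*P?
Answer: -262080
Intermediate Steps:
m(P) = -65*P/2 (m(P) = (-195*P)/6 = -65*P/2)
14*m(576) = 14*(-65/2*576) = 14*(-18720) = -262080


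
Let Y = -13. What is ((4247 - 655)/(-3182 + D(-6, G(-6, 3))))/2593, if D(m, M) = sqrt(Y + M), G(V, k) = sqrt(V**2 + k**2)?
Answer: -3592/(2593*(3182 - I*sqrt(13 - 3*sqrt(5)))) ≈ -0.00043534 - 3.4318e-7*I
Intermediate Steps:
D(m, M) = sqrt(-13 + M)
((4247 - 655)/(-3182 + D(-6, G(-6, 3))))/2593 = ((4247 - 655)/(-3182 + sqrt(-13 + sqrt((-6)**2 + 3**2))))/2593 = (3592/(-3182 + sqrt(-13 + sqrt(36 + 9))))*(1/2593) = (3592/(-3182 + sqrt(-13 + sqrt(45))))*(1/2593) = (3592/(-3182 + sqrt(-13 + 3*sqrt(5))))*(1/2593) = 3592/(2593*(-3182 + sqrt(-13 + 3*sqrt(5))))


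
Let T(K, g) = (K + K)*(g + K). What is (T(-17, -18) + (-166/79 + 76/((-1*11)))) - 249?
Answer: 809899/869 ≈ 931.99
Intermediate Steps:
T(K, g) = 2*K*(K + g) (T(K, g) = (2*K)*(K + g) = 2*K*(K + g))
(T(-17, -18) + (-166/79 + 76/((-1*11)))) - 249 = (2*(-17)*(-17 - 18) + (-166/79 + 76/((-1*11)))) - 249 = (2*(-17)*(-35) + (-166*1/79 + 76/(-11))) - 249 = (1190 + (-166/79 + 76*(-1/11))) - 249 = (1190 + (-166/79 - 76/11)) - 249 = (1190 - 7830/869) - 249 = 1026280/869 - 249 = 809899/869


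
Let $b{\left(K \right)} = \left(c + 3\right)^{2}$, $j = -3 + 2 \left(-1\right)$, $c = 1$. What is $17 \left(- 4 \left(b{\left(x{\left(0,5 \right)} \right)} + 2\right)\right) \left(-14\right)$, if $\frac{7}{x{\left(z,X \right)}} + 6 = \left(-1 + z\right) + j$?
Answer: $17136$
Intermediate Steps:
$j = -5$ ($j = -3 - 2 = -5$)
$x{\left(z,X \right)} = \frac{7}{-12 + z}$ ($x{\left(z,X \right)} = \frac{7}{-6 + \left(\left(-1 + z\right) - 5\right)} = \frac{7}{-6 + \left(-6 + z\right)} = \frac{7}{-12 + z}$)
$b{\left(K \right)} = 16$ ($b{\left(K \right)} = \left(1 + 3\right)^{2} = 4^{2} = 16$)
$17 \left(- 4 \left(b{\left(x{\left(0,5 \right)} \right)} + 2\right)\right) \left(-14\right) = 17 \left(- 4 \left(16 + 2\right)\right) \left(-14\right) = 17 \left(\left(-4\right) 18\right) \left(-14\right) = 17 \left(-72\right) \left(-14\right) = \left(-1224\right) \left(-14\right) = 17136$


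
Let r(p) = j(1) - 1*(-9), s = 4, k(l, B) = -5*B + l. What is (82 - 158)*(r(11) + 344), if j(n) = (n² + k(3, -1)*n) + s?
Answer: -27816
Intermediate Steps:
k(l, B) = l - 5*B
j(n) = 4 + n² + 8*n (j(n) = (n² + (3 - 5*(-1))*n) + 4 = (n² + (3 + 5)*n) + 4 = (n² + 8*n) + 4 = 4 + n² + 8*n)
r(p) = 22 (r(p) = (4 + 1² + 8*1) - 1*(-9) = (4 + 1 + 8) + 9 = 13 + 9 = 22)
(82 - 158)*(r(11) + 344) = (82 - 158)*(22 + 344) = -76*366 = -27816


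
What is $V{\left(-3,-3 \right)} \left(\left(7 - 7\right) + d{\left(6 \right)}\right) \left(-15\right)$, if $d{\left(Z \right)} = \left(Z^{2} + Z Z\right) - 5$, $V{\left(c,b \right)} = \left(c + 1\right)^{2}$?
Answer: $-4020$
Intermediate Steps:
$V{\left(c,b \right)} = \left(1 + c\right)^{2}$
$d{\left(Z \right)} = -5 + 2 Z^{2}$ ($d{\left(Z \right)} = \left(Z^{2} + Z^{2}\right) - 5 = 2 Z^{2} - 5 = -5 + 2 Z^{2}$)
$V{\left(-3,-3 \right)} \left(\left(7 - 7\right) + d{\left(6 \right)}\right) \left(-15\right) = \left(1 - 3\right)^{2} \left(\left(7 - 7\right) - \left(5 - 2 \cdot 6^{2}\right)\right) \left(-15\right) = \left(-2\right)^{2} \left(0 + \left(-5 + 2 \cdot 36\right)\right) \left(-15\right) = 4 \left(0 + \left(-5 + 72\right)\right) \left(-15\right) = 4 \left(0 + 67\right) \left(-15\right) = 4 \cdot 67 \left(-15\right) = 268 \left(-15\right) = -4020$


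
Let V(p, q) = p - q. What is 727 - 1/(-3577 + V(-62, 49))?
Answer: 2681177/3688 ≈ 727.00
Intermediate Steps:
727 - 1/(-3577 + V(-62, 49)) = 727 - 1/(-3577 + (-62 - 1*49)) = 727 - 1/(-3577 + (-62 - 49)) = 727 - 1/(-3577 - 111) = 727 - 1/(-3688) = 727 - 1*(-1/3688) = 727 + 1/3688 = 2681177/3688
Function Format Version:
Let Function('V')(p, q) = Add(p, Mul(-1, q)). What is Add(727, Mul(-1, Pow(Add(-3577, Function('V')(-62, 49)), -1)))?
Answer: Rational(2681177, 3688) ≈ 727.00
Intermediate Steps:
Add(727, Mul(-1, Pow(Add(-3577, Function('V')(-62, 49)), -1))) = Add(727, Mul(-1, Pow(Add(-3577, Add(-62, Mul(-1, 49))), -1))) = Add(727, Mul(-1, Pow(Add(-3577, Add(-62, -49)), -1))) = Add(727, Mul(-1, Pow(Add(-3577, -111), -1))) = Add(727, Mul(-1, Pow(-3688, -1))) = Add(727, Mul(-1, Rational(-1, 3688))) = Add(727, Rational(1, 3688)) = Rational(2681177, 3688)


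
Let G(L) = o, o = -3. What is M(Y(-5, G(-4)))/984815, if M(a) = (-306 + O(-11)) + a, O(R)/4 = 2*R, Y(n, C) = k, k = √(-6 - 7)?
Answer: -394/984815 + I*√13/984815 ≈ -0.00040008 + 3.6611e-6*I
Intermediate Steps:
k = I*√13 (k = √(-13) = I*√13 ≈ 3.6056*I)
G(L) = -3
Y(n, C) = I*√13
O(R) = 8*R (O(R) = 4*(2*R) = 8*R)
M(a) = -394 + a (M(a) = (-306 + 8*(-11)) + a = (-306 - 88) + a = -394 + a)
M(Y(-5, G(-4)))/984815 = (-394 + I*√13)/984815 = (-394 + I*√13)*(1/984815) = -394/984815 + I*√13/984815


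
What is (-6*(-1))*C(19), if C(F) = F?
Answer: 114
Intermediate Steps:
(-6*(-1))*C(19) = -6*(-1)*19 = 6*19 = 114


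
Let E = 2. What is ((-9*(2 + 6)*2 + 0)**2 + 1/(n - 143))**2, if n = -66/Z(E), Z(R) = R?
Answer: 13319105716225/30976 ≈ 4.2998e+8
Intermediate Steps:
n = -33 (n = -66/2 = -66*1/2 = -33)
((-9*(2 + 6)*2 + 0)**2 + 1/(n - 143))**2 = ((-9*(2 + 6)*2 + 0)**2 + 1/(-33 - 143))**2 = ((-9*8*2 + 0)**2 + 1/(-176))**2 = ((-3*24*2 + 0)**2 - 1/176)**2 = ((-72*2 + 0)**2 - 1/176)**2 = ((-144 + 0)**2 - 1/176)**2 = ((-144)**2 - 1/176)**2 = (20736 - 1/176)**2 = (3649535/176)**2 = 13319105716225/30976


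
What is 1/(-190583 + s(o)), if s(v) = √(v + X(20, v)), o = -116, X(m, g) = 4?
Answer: -190583/36321880001 - 4*I*√7/36321880001 ≈ -5.2471e-6 - 2.9137e-10*I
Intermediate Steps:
s(v) = √(4 + v) (s(v) = √(v + 4) = √(4 + v))
1/(-190583 + s(o)) = 1/(-190583 + √(4 - 116)) = 1/(-190583 + √(-112)) = 1/(-190583 + 4*I*√7)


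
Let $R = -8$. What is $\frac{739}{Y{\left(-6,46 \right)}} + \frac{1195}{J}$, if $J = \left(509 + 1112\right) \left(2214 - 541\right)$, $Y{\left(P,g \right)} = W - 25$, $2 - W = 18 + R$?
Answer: $- \frac{8385268}{374451} \approx -22.393$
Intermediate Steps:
$W = -8$ ($W = 2 - \left(18 - 8\right) = 2 - 10 = -8$)
$Y{\left(P,g \right)} = -33$ ($Y{\left(P,g \right)} = -8 - 25 = -33$)
$J = 2711933$ ($J = 1621 \cdot 1673 = 2711933$)
$\frac{739}{Y{\left(-6,46 \right)}} + \frac{1195}{J} = \frac{739}{-33} + \frac{1195}{2711933} = 739 \left(- \frac{1}{33}\right) + 1195 \cdot \frac{1}{2711933} = - \frac{739}{33} + \frac{5}{11347} = - \frac{8385268}{374451}$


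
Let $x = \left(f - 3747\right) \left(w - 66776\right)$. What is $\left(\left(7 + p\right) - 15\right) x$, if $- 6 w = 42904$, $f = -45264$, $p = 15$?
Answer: $25362539020$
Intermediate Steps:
$w = - \frac{21452}{3}$ ($w = \left(- \frac{1}{6}\right) 42904 = - \frac{21452}{3} \approx -7150.7$)
$x = 3623219860$ ($x = \left(-45264 - 3747\right) \left(- \frac{21452}{3} - 66776\right) = \left(-49011\right) \left(- \frac{221780}{3}\right) = 3623219860$)
$\left(\left(7 + p\right) - 15\right) x = \left(\left(7 + 15\right) - 15\right) 3623219860 = \left(22 - 15\right) 3623219860 = 7 \cdot 3623219860 = 25362539020$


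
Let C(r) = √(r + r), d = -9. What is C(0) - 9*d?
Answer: 81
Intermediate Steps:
C(r) = √2*√r (C(r) = √(2*r) = √2*√r)
C(0) - 9*d = √2*√0 - 9*(-9) = √2*0 + 81 = 0 + 81 = 81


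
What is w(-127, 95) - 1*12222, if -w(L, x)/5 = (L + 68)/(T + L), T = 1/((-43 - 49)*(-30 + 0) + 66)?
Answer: -4387321692/358901 ≈ -12224.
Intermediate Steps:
T = 1/2826 (T = 1/(-92*(-30) + 66) = 1/(2760 + 66) = 1/2826 ≈ 0.00035386)
w(L, x) = -5*(68 + L)/(1/2826 + L) (w(L, x) = -5*(L + 68)/(1/2826 + L) = -5*(68 + L)/(1/2826 + L))
w(-127, 95) - 1*12222 = 14130*(-68 - 1*(-127))/(1 + 2826*(-127)) - 1*12222 = 14130*(-68 + 127)/(1 - 358902) - 12222 = 14130*59/(-358901) - 12222 = 14130*(-1/358901)*59 - 12222 = -833670/358901 - 12222 = -4387321692/358901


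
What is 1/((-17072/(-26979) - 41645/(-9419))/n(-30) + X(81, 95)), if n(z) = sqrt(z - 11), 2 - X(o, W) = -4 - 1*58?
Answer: 169443580835205532224/10846038706857724336465 + 326370729681311223*I*sqrt(41)/10846038706857724336465 ≈ 0.015623 + 0.00019268*I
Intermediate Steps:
X(o, W) = 64 (X(o, W) = 2 - (-4 - 1*58) = 2 - (-4 - 58) = 2 - 1*(-62) = 2 + 62 = 64)
n(z) = sqrt(-11 + z)
1/((-17072/(-26979) - 41645/(-9419))/n(-30) + X(81, 95)) = 1/((-17072/(-26979) - 41645/(-9419))/(sqrt(-11 - 30)) + 64) = 1/((-17072*(-1/26979) - 41645*(-1/9419))/(sqrt(-41)) + 64) = 1/((17072/26979 + 41645/9419)/((I*sqrt(41))) + 64) = 1/(1284341623*(-I*sqrt(41)/41)/254115201 + 64) = 1/(-1284341623*I*sqrt(41)/10418723241 + 64) = 1/(64 - 1284341623*I*sqrt(41)/10418723241)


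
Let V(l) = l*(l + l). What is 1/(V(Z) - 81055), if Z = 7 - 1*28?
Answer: -1/80173 ≈ -1.2473e-5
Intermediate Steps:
Z = -21 (Z = 7 - 28 = -21)
V(l) = 2*l² (V(l) = l*(2*l) = 2*l²)
1/(V(Z) - 81055) = 1/(2*(-21)² - 81055) = 1/(2*441 - 81055) = 1/(882 - 81055) = 1/(-80173) = -1/80173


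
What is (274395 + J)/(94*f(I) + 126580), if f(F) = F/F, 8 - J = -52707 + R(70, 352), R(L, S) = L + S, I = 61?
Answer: 163344/63337 ≈ 2.5790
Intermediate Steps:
J = 52293 (J = 8 - (-52707 + (70 + 352)) = 8 - (-52707 + 422) = 8 - 1*(-52285) = 8 + 52285 = 52293)
f(F) = 1
(274395 + J)/(94*f(I) + 126580) = (274395 + 52293)/(94*1 + 126580) = 326688/(94 + 126580) = 326688/126674 = 326688*(1/126674) = 163344/63337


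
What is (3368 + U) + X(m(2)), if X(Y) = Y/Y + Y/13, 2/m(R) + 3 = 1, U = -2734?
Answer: 8254/13 ≈ 634.92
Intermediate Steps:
m(R) = -1 (m(R) = 2/(-3 + 1) = 2/(-2) = 2*(-½) = -1)
X(Y) = 1 + Y/13 (X(Y) = 1 + Y*(1/13) = 1 + Y/13)
(3368 + U) + X(m(2)) = (3368 - 2734) + (1 + (1/13)*(-1)) = 634 + (1 - 1/13) = 634 + 12/13 = 8254/13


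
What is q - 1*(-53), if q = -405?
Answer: -352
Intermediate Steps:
q - 1*(-53) = -405 - 1*(-53) = -405 + 53 = -352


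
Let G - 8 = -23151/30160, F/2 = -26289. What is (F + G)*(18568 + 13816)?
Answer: -3209121526424/1885 ≈ -1.7025e+9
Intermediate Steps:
F = -52578 (F = 2*(-26289) = -52578)
G = 218129/30160 (G = 8 - 23151/30160 = 218129/30160 ≈ 7.2324)
(F + G)*(18568 + 13816) = (-52578 + 218129/30160)*(18568 + 13816) = -1585534351/30160*32384 = -3209121526424/1885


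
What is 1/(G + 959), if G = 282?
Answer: 1/1241 ≈ 0.00080580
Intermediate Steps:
1/(G + 959) = 1/(282 + 959) = 1/1241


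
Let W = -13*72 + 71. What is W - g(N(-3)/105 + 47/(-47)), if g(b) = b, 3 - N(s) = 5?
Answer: -90718/105 ≈ -863.98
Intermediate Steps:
N(s) = -2 (N(s) = 3 - 1*5 = 3 - 5 = -2)
W = -865 (W = -936 + 71 = -865)
W - g(N(-3)/105 + 47/(-47)) = -865 - (-2/105 + 47/(-47)) = -865 - (-2*1/105 + 47*(-1/47)) = -865 - (-2/105 - 1) = -865 - 1*(-107/105) = -865 + 107/105 = -90718/105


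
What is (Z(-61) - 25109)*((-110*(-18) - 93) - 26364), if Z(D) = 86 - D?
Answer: 610994874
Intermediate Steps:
(Z(-61) - 25109)*((-110*(-18) - 93) - 26364) = ((86 - 1*(-61)) - 25109)*((-110*(-18) - 93) - 26364) = ((86 + 61) - 25109)*((1980 - 93) - 26364) = (147 - 25109)*(1887 - 26364) = -24962*(-24477) = 610994874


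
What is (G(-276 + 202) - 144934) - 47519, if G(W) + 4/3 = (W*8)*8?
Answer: -591571/3 ≈ -1.9719e+5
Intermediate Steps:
G(W) = -4/3 + 64*W (G(W) = -4/3 + (W*8)*8 = -4/3 + (8*W)*8 = -4/3 + 64*W)
(G(-276 + 202) - 144934) - 47519 = ((-4/3 + 64*(-276 + 202)) - 144934) - 47519 = ((-4/3 + 64*(-74)) - 144934) - 47519 = ((-4/3 - 4736) - 144934) - 47519 = (-14212/3 - 144934) - 47519 = -449014/3 - 47519 = -591571/3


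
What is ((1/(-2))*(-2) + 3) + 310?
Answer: 314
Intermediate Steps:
((1/(-2))*(-2) + 3) + 310 = ((1*(-½))*(-2) + 3) + 310 = (-½*(-2) + 3) + 310 = (1 + 3) + 310 = 4 + 310 = 314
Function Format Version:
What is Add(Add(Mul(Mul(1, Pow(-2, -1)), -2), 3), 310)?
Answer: 314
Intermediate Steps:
Add(Add(Mul(Mul(1, Pow(-2, -1)), -2), 3), 310) = Add(Add(Mul(Mul(1, Rational(-1, 2)), -2), 3), 310) = Add(Add(Mul(Rational(-1, 2), -2), 3), 310) = Add(Add(1, 3), 310) = Add(4, 310) = 314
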